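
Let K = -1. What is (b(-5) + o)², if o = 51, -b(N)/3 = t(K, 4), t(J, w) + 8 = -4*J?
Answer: 3969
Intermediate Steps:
t(J, w) = -8 - 4*J
b(N) = 12 (b(N) = -3*(-8 - 4*(-1)) = -3*(-8 + 4) = -3*(-4) = 12)
(b(-5) + o)² = (12 + 51)² = 63² = 3969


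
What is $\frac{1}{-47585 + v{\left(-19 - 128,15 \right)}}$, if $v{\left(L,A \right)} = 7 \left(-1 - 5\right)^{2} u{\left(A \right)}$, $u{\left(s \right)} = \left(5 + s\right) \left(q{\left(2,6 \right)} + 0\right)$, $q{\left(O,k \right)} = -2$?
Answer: $- \frac{1}{57665} \approx -1.7342 \cdot 10^{-5}$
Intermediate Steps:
$u{\left(s \right)} = -10 - 2 s$ ($u{\left(s \right)} = \left(5 + s\right) \left(-2 + 0\right) = \left(5 + s\right) \left(-2\right) = -10 - 2 s$)
$v{\left(L,A \right)} = -2520 - 504 A$ ($v{\left(L,A \right)} = 7 \left(-1 - 5\right)^{2} \left(-10 - 2 A\right) = 7 \left(-6\right)^{2} \left(-10 - 2 A\right) = 7 \cdot 36 \left(-10 - 2 A\right) = 252 \left(-10 - 2 A\right) = -2520 - 504 A$)
$\frac{1}{-47585 + v{\left(-19 - 128,15 \right)}} = \frac{1}{-47585 - 10080} = \frac{1}{-57665} = - \frac{1}{57665}$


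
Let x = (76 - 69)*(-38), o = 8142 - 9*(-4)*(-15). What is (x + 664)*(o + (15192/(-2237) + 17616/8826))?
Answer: 9949827607892/3290627 ≈ 3.0237e+6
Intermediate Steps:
o = 7602 (o = 8142 + 36*(-15) = 8142 - 540 = 7602)
x = -266 (x = 7*(-38) = -266)
(x + 664)*(o + (15192/(-2237) + 17616/8826)) = (-266 + 664)*(7602 + (15192/(-2237) + 17616/8826)) = 398*(7602 + (15192*(-1/2237) + 17616*(1/8826))) = 398*(7602 + (-15192/2237 + 2936/1471)) = 398*(7602 - 15779600/3290627) = 398*(24999566854/3290627) = 9949827607892/3290627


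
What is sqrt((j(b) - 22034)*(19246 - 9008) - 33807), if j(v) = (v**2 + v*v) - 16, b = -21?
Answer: I*sqrt(216751791) ≈ 14723.0*I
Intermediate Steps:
j(v) = -16 + 2*v**2 (j(v) = (v**2 + v**2) - 16 = 2*v**2 - 16 = -16 + 2*v**2)
sqrt((j(b) - 22034)*(19246 - 9008) - 33807) = sqrt(((-16 + 2*(-21)**2) - 22034)*(19246 - 9008) - 33807) = sqrt(((-16 + 2*441) - 22034)*10238 - 33807) = sqrt(((-16 + 882) - 22034)*10238 - 33807) = sqrt((866 - 22034)*10238 - 33807) = sqrt(-21168*10238 - 33807) = sqrt(-216717984 - 33807) = sqrt(-216751791) = I*sqrt(216751791)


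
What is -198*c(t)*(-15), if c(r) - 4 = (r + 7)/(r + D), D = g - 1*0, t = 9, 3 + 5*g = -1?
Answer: 724680/41 ≈ 17675.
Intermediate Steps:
g = -4/5 (g = -3/5 + (1/5)*(-1) = -3/5 - 1/5 = -4/5 ≈ -0.80000)
D = -4/5 (D = -4/5 - 1*0 = -4/5 + 0 = -4/5 ≈ -0.80000)
c(r) = 4 + (7 + r)/(-4/5 + r) (c(r) = 4 + (r + 7)/(r - 4/5) = 4 + (7 + r)/(-4/5 + r))
-198*c(t)*(-15) = -198*(19 + 25*9)/(-4 + 5*9)*(-15) = -198*(19 + 225)/(-4 + 45)*(-15) = -198*244/41*(-15) = -48312/41*(-15) = 724680/41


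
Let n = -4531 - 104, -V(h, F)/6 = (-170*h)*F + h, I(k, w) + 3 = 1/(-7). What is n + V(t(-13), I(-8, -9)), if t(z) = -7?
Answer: 17847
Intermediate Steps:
I(k, w) = -22/7 (I(k, w) = -3 + 1/(-7) = -3 - ⅐ = -22/7)
V(h, F) = -6*h + 1020*F*h (V(h, F) = -6*((-170*h)*F + h) = -6*(-170*F*h + h) = -6*(h - 170*F*h) = -6*h + 1020*F*h)
n = -4635
n + V(t(-13), I(-8, -9)) = -4635 + 6*(-7)*(-1 + 170*(-22/7)) = -4635 + 6*(-7)*(-1 - 3740/7) = -4635 + 6*(-7)*(-3747/7) = -4635 + 22482 = 17847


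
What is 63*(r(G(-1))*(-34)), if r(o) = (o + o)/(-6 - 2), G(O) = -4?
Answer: -2142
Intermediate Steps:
r(o) = -o/4 (r(o) = (2*o)/(-8) = (2*o)*(-⅛) = -o/4)
63*(r(G(-1))*(-34)) = 63*(-¼*(-4)*(-34)) = 63*(1*(-34)) = 63*(-34) = -2142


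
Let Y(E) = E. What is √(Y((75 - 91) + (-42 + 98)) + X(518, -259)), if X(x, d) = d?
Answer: I*√219 ≈ 14.799*I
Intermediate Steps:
√(Y((75 - 91) + (-42 + 98)) + X(518, -259)) = √(((75 - 91) + (-42 + 98)) - 259) = √((-16 + 56) - 259) = √(40 - 259) = √(-219) = I*√219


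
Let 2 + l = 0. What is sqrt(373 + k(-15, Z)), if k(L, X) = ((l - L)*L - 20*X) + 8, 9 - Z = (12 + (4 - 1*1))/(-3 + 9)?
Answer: 2*sqrt(14) ≈ 7.4833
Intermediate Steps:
Z = 13/2 (Z = 9 - (12 + (4 - 1*1))/(-3 + 9) = 9 - (12 + (4 - 1))/6 = 9 - (12 + 3)/6 = 9 - 15/6 = 9 - 1*5/2 = 9 - 5/2 = 13/2 ≈ 6.5000)
l = -2 (l = -2 + 0 = -2)
k(L, X) = 8 - 20*X + L*(-2 - L) (k(L, X) = ((-2 - L)*L - 20*X) + 8 = (L*(-2 - L) - 20*X) + 8 = (-20*X + L*(-2 - L)) + 8 = 8 - 20*X + L*(-2 - L))
sqrt(373 + k(-15, Z)) = sqrt(373 + (8 - 1*(-15)**2 - 20*13/2 - 2*(-15))) = sqrt(373 + (8 - 1*225 - 130 + 30)) = sqrt(373 + (8 - 225 - 130 + 30)) = sqrt(373 - 317) = sqrt(56) = 2*sqrt(14)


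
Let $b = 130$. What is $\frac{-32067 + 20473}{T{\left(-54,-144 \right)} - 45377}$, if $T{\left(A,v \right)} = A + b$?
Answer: $\frac{11594}{45301} \approx 0.25593$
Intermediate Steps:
$T{\left(A,v \right)} = 130 + A$ ($T{\left(A,v \right)} = A + 130 = 130 + A$)
$\frac{-32067 + 20473}{T{\left(-54,-144 \right)} - 45377} = \frac{-32067 + 20473}{\left(130 - 54\right) - 45377} = - \frac{11594}{76 - 45377} = - \frac{11594}{-45301} = \left(-11594\right) \left(- \frac{1}{45301}\right) = \frac{11594}{45301}$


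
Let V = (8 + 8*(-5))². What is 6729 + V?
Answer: 7753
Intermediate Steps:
V = 1024 (V = (8 - 40)² = (-32)² = 1024)
6729 + V = 6729 + 1024 = 7753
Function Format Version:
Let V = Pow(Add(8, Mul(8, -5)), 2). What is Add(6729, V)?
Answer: 7753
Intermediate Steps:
V = 1024 (V = Pow(Add(8, -40), 2) = Pow(-32, 2) = 1024)
Add(6729, V) = Add(6729, 1024) = 7753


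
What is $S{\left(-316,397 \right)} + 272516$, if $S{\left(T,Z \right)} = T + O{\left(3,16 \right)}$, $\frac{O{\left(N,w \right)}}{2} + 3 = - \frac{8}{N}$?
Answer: $\frac{816566}{3} \approx 2.7219 \cdot 10^{5}$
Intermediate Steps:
$O{\left(N,w \right)} = -6 - \frac{16}{N}$ ($O{\left(N,w \right)} = -6 + 2 \left(- \frac{8}{N}\right) = -6 - \frac{16}{N}$)
$S{\left(T,Z \right)} = - \frac{34}{3} + T$ ($S{\left(T,Z \right)} = T - \left(6 + \frac{16}{3}\right) = T - \frac{34}{3} = - \frac{34}{3} + T$)
$S{\left(-316,397 \right)} + 272516 = \left(- \frac{34}{3} - 316\right) + 272516 = - \frac{982}{3} + 272516 = \frac{816566}{3}$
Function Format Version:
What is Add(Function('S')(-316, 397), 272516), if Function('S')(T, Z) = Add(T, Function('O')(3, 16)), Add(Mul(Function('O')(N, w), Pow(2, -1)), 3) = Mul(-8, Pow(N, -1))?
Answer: Rational(816566, 3) ≈ 2.7219e+5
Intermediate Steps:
Function('O')(N, w) = Add(-6, Mul(-16, Pow(N, -1))) (Function('O')(N, w) = Add(-6, Mul(2, Mul(-8, Pow(N, -1)))) = Add(-6, Mul(-16, Pow(N, -1))))
Function('S')(T, Z) = Add(Rational(-34, 3), T) (Function('S')(T, Z) = Add(T, Add(-6, Mul(-16, Pow(3, -1)))) = Add(T, Add(-6, Mul(-16, Rational(1, 3)))) = Add(T, Add(-6, Rational(-16, 3))) = Add(T, Rational(-34, 3)) = Add(Rational(-34, 3), T))
Add(Function('S')(-316, 397), 272516) = Add(Add(Rational(-34, 3), -316), 272516) = Add(Rational(-982, 3), 272516) = Rational(816566, 3)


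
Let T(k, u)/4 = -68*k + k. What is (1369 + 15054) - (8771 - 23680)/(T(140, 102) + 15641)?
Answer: 21135524/1287 ≈ 16422.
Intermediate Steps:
T(k, u) = -268*k (T(k, u) = 4*(-68*k + k) = 4*(-67*k) = -268*k)
(1369 + 15054) - (8771 - 23680)/(T(140, 102) + 15641) = (1369 + 15054) - (8771 - 23680)/(-268*140 + 15641) = 16423 - (-14909)/(-37520 + 15641) = 16423 - (-14909)/(-21879) = 16423 - (-14909)*(-1)/21879 = 16423 - 1*877/1287 = 16423 - 877/1287 = 21135524/1287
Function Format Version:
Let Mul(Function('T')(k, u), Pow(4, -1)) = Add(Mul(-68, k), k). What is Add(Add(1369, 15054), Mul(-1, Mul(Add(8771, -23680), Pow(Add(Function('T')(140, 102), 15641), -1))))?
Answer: Rational(21135524, 1287) ≈ 16422.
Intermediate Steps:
Function('T')(k, u) = Mul(-268, k) (Function('T')(k, u) = Mul(4, Add(Mul(-68, k), k)) = Mul(4, Mul(-67, k)) = Mul(-268, k))
Add(Add(1369, 15054), Mul(-1, Mul(Add(8771, -23680), Pow(Add(Function('T')(140, 102), 15641), -1)))) = Add(Add(1369, 15054), Mul(-1, Mul(Add(8771, -23680), Pow(Add(Mul(-268, 140), 15641), -1)))) = Add(16423, Mul(-1, Mul(-14909, Pow(Add(-37520, 15641), -1)))) = Add(16423, Mul(-1, Mul(-14909, Pow(-21879, -1)))) = Add(16423, Mul(-1, Mul(-14909, Rational(-1, 21879)))) = Add(16423, Mul(-1, Rational(877, 1287))) = Add(16423, Rational(-877, 1287)) = Rational(21135524, 1287)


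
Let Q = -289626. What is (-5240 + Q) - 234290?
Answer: -529156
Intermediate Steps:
(-5240 + Q) - 234290 = (-5240 - 289626) - 234290 = -294866 - 234290 = -529156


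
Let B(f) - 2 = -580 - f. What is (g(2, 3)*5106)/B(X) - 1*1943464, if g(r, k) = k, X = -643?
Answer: -126309842/65 ≈ -1.9432e+6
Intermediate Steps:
B(f) = -578 - f (B(f) = 2 + (-580 - f) = -578 - f)
(g(2, 3)*5106)/B(X) - 1*1943464 = (3*5106)/(-578 - 1*(-643)) - 1*1943464 = 15318/(-578 + 643) - 1943464 = 15318/65 - 1943464 = -126309842/65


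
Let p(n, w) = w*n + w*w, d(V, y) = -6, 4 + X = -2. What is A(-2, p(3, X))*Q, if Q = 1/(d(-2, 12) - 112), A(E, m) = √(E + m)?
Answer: -2/59 ≈ -0.033898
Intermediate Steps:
X = -6 (X = -4 - 2 = -6)
p(n, w) = w² + n*w (p(n, w) = n*w + w² = w² + n*w)
Q = -1/118 (Q = 1/(-6 - 112) = 1/(-118) = -1/118 ≈ -0.0084746)
A(-2, p(3, X))*Q = √(-2 - 6*(3 - 6))*(-1/118) = √(-2 - 6*(-3))*(-1/118) = √(-2 + 18)*(-1/118) = √16*(-1/118) = 4*(-1/118) = -2/59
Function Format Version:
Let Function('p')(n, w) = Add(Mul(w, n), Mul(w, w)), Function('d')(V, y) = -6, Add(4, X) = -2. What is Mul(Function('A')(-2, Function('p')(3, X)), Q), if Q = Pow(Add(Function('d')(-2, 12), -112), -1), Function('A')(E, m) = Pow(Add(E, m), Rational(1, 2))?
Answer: Rational(-2, 59) ≈ -0.033898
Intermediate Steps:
X = -6 (X = Add(-4, -2) = -6)
Function('p')(n, w) = Add(Pow(w, 2), Mul(n, w)) (Function('p')(n, w) = Add(Mul(n, w), Pow(w, 2)) = Add(Pow(w, 2), Mul(n, w)))
Q = Rational(-1, 118) (Q = Pow(Add(-6, -112), -1) = Pow(-118, -1) = Rational(-1, 118) ≈ -0.0084746)
Mul(Function('A')(-2, Function('p')(3, X)), Q) = Mul(Pow(Add(-2, Mul(-6, Add(3, -6))), Rational(1, 2)), Rational(-1, 118)) = Mul(Pow(Add(-2, Mul(-6, -3)), Rational(1, 2)), Rational(-1, 118)) = Mul(Pow(Add(-2, 18), Rational(1, 2)), Rational(-1, 118)) = Mul(Pow(16, Rational(1, 2)), Rational(-1, 118)) = Mul(4, Rational(-1, 118)) = Rational(-2, 59)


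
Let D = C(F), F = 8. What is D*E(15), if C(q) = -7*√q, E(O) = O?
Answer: -210*√2 ≈ -296.98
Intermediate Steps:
D = -14*√2 ≈ -19.799
D*E(15) = -14*√2*15 = -210*√2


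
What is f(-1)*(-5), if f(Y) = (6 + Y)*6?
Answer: -150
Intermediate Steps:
f(Y) = 36 + 6*Y
f(-1)*(-5) = (36 + 6*(-1))*(-5) = (36 - 6)*(-5) = 30*(-5) = -150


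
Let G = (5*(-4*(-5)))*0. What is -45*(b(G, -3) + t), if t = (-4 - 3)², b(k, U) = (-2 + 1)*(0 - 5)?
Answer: -2430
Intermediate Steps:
G = 0 (G = (5*20)*0 = 100*0 = 0)
b(k, U) = 5 (b(k, U) = -1*(-5) = 5)
t = 49 (t = (-7)² = 49)
-45*(b(G, -3) + t) = -45*(5 + 49) = -45*54 = -2430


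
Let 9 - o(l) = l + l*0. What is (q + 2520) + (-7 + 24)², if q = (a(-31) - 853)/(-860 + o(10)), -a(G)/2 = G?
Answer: 345620/123 ≈ 2809.9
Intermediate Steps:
o(l) = 9 - l (o(l) = 9 - (l + l*0) = 9 - (l + 0) = 9 - l)
a(G) = -2*G
q = 113/123 (q = (-2*(-31) - 853)/(-860 + (9 - 1*10)) = (62 - 853)/(-860 + (9 - 10)) = -791/(-860 - 1) = -791/(-861) = -791*(-1/861) = 113/123 ≈ 0.91870)
(q + 2520) + (-7 + 24)² = (113/123 + 2520) + (-7 + 24)² = 310073/123 + 17² = 310073/123 + 289 = 345620/123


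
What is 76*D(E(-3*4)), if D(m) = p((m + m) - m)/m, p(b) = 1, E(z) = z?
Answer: -19/3 ≈ -6.3333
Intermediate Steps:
D(m) = 1/m
76*D(E(-3*4)) = 76/((-3*4)) = 76/(-12) = 76*(-1/12) = -19/3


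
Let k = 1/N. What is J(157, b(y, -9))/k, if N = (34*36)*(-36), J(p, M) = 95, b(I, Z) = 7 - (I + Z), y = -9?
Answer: -4186080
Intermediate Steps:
b(I, Z) = 7 - I - Z (b(I, Z) = 7 - (I + Z) = 7 + (-I - Z) = 7 - I - Z)
N = -44064 (N = 1224*(-36) = -44064)
k = -1/44064 (k = 1/(-44064) = -1/44064 ≈ -2.2694e-5)
J(157, b(y, -9))/k = 95/(-1/44064) = 95*(-44064) = -4186080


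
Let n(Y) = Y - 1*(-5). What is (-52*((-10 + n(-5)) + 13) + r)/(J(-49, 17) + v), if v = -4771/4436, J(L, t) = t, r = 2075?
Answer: 8512684/70641 ≈ 120.51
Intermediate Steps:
n(Y) = 5 + Y (n(Y) = Y + 5 = 5 + Y)
v = -4771/4436 (v = -4771*1/4436 = -4771/4436 ≈ -1.0755)
(-52*((-10 + n(-5)) + 13) + r)/(J(-49, 17) + v) = (-52*((-10 + (5 - 5)) + 13) + 2075)/(17 - 4771/4436) = (-52*((-10 + 0) + 13) + 2075)/(70641/4436) = (-52*(-10 + 13) + 2075)*(4436/70641) = (-52*3 + 2075)*(4436/70641) = (-156 + 2075)*(4436/70641) = 1919*(4436/70641) = 8512684/70641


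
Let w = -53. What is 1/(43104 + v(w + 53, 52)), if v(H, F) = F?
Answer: 1/43156 ≈ 2.3172e-5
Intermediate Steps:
1/(43104 + v(w + 53, 52)) = 1/(43104 + 52) = 1/43156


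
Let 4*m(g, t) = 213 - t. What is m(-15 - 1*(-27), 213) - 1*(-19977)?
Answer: 19977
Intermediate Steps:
m(g, t) = 213/4 - t/4 (m(g, t) = (213 - t)/4 = 213/4 - t/4)
m(-15 - 1*(-27), 213) - 1*(-19977) = (213/4 - 1/4*213) - 1*(-19977) = (213/4 - 213/4) + 19977 = 0 + 19977 = 19977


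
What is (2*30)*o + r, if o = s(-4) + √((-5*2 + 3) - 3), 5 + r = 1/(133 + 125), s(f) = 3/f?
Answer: -12899/258 + 60*I*√10 ≈ -49.996 + 189.74*I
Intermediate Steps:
r = -1289/258 (r = -5 + 1/(133 + 125) = -5 + 1/258 = -1289/258 ≈ -4.9961)
o = -¾ + I*√10 (o = 3/(-4) + √((-5*2 + 3) - 3) = 3*(-¼) + √((-10 + 3) - 3) = -¾ + √(-7 - 3) = -¾ + √(-10) = -¾ + I*√10 ≈ -0.75 + 3.1623*I)
(2*30)*o + r = (2*30)*(-¾ + I*√10) - 1289/258 = 60*(-¾ + I*√10) - 1289/258 = (-45 + 60*I*√10) - 1289/258 = -12899/258 + 60*I*√10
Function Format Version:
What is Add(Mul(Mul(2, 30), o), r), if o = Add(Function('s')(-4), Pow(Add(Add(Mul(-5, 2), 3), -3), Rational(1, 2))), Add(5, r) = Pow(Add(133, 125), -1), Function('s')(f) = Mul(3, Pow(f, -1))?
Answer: Add(Rational(-12899, 258), Mul(60, I, Pow(10, Rational(1, 2)))) ≈ Add(-49.996, Mul(189.74, I))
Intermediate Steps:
r = Rational(-1289, 258) (r = Add(-5, Pow(Add(133, 125), -1)) = Add(-5, Pow(258, -1)) = Add(-5, Rational(1, 258)) = Rational(-1289, 258) ≈ -4.9961)
o = Add(Rational(-3, 4), Mul(I, Pow(10, Rational(1, 2)))) (o = Add(Mul(3, Pow(-4, -1)), Pow(Add(Add(Mul(-5, 2), 3), -3), Rational(1, 2))) = Add(Mul(3, Rational(-1, 4)), Pow(Add(Add(-10, 3), -3), Rational(1, 2))) = Add(Rational(-3, 4), Pow(Add(-7, -3), Rational(1, 2))) = Add(Rational(-3, 4), Pow(-10, Rational(1, 2))) = Add(Rational(-3, 4), Mul(I, Pow(10, Rational(1, 2)))) ≈ Add(-0.75000, Mul(3.1623, I)))
Add(Mul(Mul(2, 30), o), r) = Add(Mul(Mul(2, 30), Add(Rational(-3, 4), Mul(I, Pow(10, Rational(1, 2))))), Rational(-1289, 258)) = Add(Mul(60, Add(Rational(-3, 4), Mul(I, Pow(10, Rational(1, 2))))), Rational(-1289, 258)) = Add(Add(-45, Mul(60, I, Pow(10, Rational(1, 2)))), Rational(-1289, 258)) = Add(Rational(-12899, 258), Mul(60, I, Pow(10, Rational(1, 2))))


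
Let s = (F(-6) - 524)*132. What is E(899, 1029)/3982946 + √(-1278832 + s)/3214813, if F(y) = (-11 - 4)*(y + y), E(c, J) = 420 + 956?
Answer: 688/1991473 + 4*I*√82765/3214813 ≈ 0.00034547 + 0.00035795*I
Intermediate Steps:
E(c, J) = 1376
F(y) = -30*y
s = -45408 (s = (-30*(-6) - 524)*132 = (180 - 524)*132 = -344*132 = -45408)
E(899, 1029)/3982946 + √(-1278832 + s)/3214813 = 1376/3982946 + √(-1278832 - 45408)/3214813 = 1376*(1/3982946) + √(-1324240)*(1/3214813) = 688/1991473 + (4*I*√82765)*(1/3214813) = 688/1991473 + 4*I*√82765/3214813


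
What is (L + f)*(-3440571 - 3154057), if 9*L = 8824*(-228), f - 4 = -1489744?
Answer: 33895359158032/3 ≈ 1.1298e+13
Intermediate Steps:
f = -1489740 (f = 4 - 1489744 = -1489740)
L = -670624/3 (L = (8824*(-228))/9 = (1/9)*(-2011872) = -670624/3 ≈ -2.2354e+5)
(L + f)*(-3440571 - 3154057) = (-670624/3 - 1489740)*(-3440571 - 3154057) = -5139844/3*(-6594628) = 33895359158032/3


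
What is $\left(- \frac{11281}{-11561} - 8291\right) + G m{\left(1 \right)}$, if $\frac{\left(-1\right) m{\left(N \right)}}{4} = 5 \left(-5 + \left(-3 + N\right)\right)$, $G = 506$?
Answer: $\frac{723140270}{11561} \approx 62550.0$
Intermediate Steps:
$m{\left(N \right)} = 160 - 20 N$ ($m{\left(N \right)} = - 4 \cdot 5 \left(-5 + \left(-3 + N\right)\right) = - 4 \cdot 5 \left(-8 + N\right) = - 4 \left(-40 + 5 N\right) = 160 - 20 N$)
$\left(- \frac{11281}{-11561} - 8291\right) + G m{\left(1 \right)} = \left(- \frac{11281}{-11561} - 8291\right) + 506 \left(160 - 20\right) = \left(\left(-11281\right) \left(- \frac{1}{11561}\right) - 8291\right) + 506 \left(160 - 20\right) = \left(\frac{11281}{11561} - 8291\right) + 506 \cdot 140 = - \frac{95840970}{11561} + 70840 = \frac{723140270}{11561}$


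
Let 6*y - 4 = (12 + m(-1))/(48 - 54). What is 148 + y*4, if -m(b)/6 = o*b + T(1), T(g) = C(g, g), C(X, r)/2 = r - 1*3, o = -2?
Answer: 148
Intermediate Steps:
C(X, r) = -6 + 2*r (C(X, r) = 2*(r - 1*3) = 2*(r - 3) = 2*(-3 + r) = -6 + 2*r)
T(g) = -6 + 2*g
m(b) = 24 + 12*b (m(b) = -6*(-2*b + (-6 + 2*1)) = -6*(-2*b + (-6 + 2)) = -6*(-2*b - 4) = -6*(-4 - 2*b) = 24 + 12*b)
y = 0 (y = ⅔ + ((12 + (24 + 12*(-1)))/(48 - 54))/6 = ⅔ + ((12 + (24 - 12))/(-6))/6 = ⅔ + ((12 + 12)*(-⅙))/6 = ⅔ + (24*(-⅙))/6 = ⅔ + (⅙)*(-4) = ⅔ - ⅔ = 0)
148 + y*4 = 148 + 0*4 = 148 + 0 = 148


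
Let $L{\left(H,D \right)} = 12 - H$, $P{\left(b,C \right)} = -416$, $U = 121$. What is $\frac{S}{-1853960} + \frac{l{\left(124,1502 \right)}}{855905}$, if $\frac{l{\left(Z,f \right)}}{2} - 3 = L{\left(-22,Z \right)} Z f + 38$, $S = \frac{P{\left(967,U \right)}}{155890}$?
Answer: $\frac{45754305995444236}{3092104717163525} \approx 14.797$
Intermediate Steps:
$S = - \frac{208}{77945}$ ($S = - \frac{416}{155890} = \left(-416\right) \frac{1}{155890} = - \frac{208}{77945} \approx -0.0026685$)
$l{\left(Z,f \right)} = 82 + 68 Z f$ ($l{\left(Z,f \right)} = 6 + 2 \left(\left(12 - -22\right) Z f + 38\right) = 6 + 2 \left(\left(12 + 22\right) Z f + 38\right) = 6 + 2 \left(34 Z f + 38\right) = 6 + 2 \left(38 + 34 Z f\right) = 6 + \left(76 + 68 Z f\right) = 82 + 68 Z f$)
$\frac{S}{-1853960} + \frac{l{\left(124,1502 \right)}}{855905} = - \frac{208}{77945 \left(-1853960\right)} + \frac{82 + 68 \cdot 124 \cdot 1502}{855905} = \left(- \frac{208}{77945}\right) \left(- \frac{1}{1853960}\right) + \left(82 + 12664864\right) \frac{1}{855905} = \frac{26}{18063364025} + 12664946 \cdot \frac{1}{855905} = \frac{26}{18063364025} + \frac{12664946}{855905} = \frac{45754305995444236}{3092104717163525}$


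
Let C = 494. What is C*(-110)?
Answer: -54340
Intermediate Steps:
C*(-110) = 494*(-110) = -54340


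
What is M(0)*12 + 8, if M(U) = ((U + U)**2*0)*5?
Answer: 8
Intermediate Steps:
M(U) = 0 (M(U) = ((2*U)**2*0)*5 = ((4*U**2)*0)*5 = 0*5 = 0)
M(0)*12 + 8 = 0*12 + 8 = 0 + 8 = 8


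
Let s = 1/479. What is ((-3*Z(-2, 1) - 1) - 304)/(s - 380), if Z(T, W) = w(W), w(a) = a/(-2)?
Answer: 290753/364038 ≈ 0.79869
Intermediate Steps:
w(a) = -a/2 (w(a) = a*(-1/2) = -a/2)
Z(T, W) = -W/2
s = 1/479 ≈ 0.0020877
((-3*Z(-2, 1) - 1) - 304)/(s - 380) = ((-(-3)/2 - 1) - 304)/(1/479 - 380) = ((-3*(-1/2) - 1) - 304)/(-182019/479) = ((3/2 - 1) - 304)*(-479/182019) = (1/2 - 304)*(-479/182019) = -607/2*(-479/182019) = 290753/364038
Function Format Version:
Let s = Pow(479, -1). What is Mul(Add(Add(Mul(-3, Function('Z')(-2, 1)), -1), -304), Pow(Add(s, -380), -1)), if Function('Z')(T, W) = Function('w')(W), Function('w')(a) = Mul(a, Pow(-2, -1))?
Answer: Rational(290753, 364038) ≈ 0.79869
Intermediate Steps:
Function('w')(a) = Mul(Rational(-1, 2), a) (Function('w')(a) = Mul(a, Rational(-1, 2)) = Mul(Rational(-1, 2), a))
Function('Z')(T, W) = Mul(Rational(-1, 2), W)
s = Rational(1, 479) ≈ 0.0020877
Mul(Add(Add(Mul(-3, Function('Z')(-2, 1)), -1), -304), Pow(Add(s, -380), -1)) = Mul(Add(Add(Mul(-3, Mul(Rational(-1, 2), 1)), -1), -304), Pow(Add(Rational(1, 479), -380), -1)) = Mul(Add(Add(Mul(-3, Rational(-1, 2)), -1), -304), Pow(Rational(-182019, 479), -1)) = Mul(Add(Add(Rational(3, 2), -1), -304), Rational(-479, 182019)) = Mul(Add(Rational(1, 2), -304), Rational(-479, 182019)) = Mul(Rational(-607, 2), Rational(-479, 182019)) = Rational(290753, 364038)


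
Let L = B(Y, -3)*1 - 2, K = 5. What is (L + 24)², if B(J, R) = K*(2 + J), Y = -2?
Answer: 484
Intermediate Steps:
B(J, R) = 10 + 5*J (B(J, R) = 5*(2 + J) = 10 + 5*J)
L = -2 (L = (10 + 5*(-2))*1 - 2 = (10 - 10)*1 - 2 = 0*1 - 2 = 0 - 2 = -2)
(L + 24)² = (-2 + 24)² = 22² = 484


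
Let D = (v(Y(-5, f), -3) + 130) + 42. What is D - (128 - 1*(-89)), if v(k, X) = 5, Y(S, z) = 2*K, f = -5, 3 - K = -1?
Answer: -40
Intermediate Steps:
K = 4 (K = 3 - 1*(-1) = 3 + 1 = 4)
Y(S, z) = 8 (Y(S, z) = 2*4 = 8)
D = 177 (D = (5 + 130) + 42 = 135 + 42 = 177)
D - (128 - 1*(-89)) = 177 - (128 - 1*(-89)) = 177 - (128 + 89) = 177 - 1*217 = 177 - 217 = -40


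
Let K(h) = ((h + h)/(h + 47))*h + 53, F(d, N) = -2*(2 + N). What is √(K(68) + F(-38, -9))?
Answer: √1949595/115 ≈ 12.142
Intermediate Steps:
F(d, N) = -4 - 2*N
K(h) = 53 + 2*h²/(47 + h) (K(h) = ((2*h)/(47 + h))*h + 53 = (2*h/(47 + h))*h + 53 = 2*h²/(47 + h) + 53 = 53 + 2*h²/(47 + h))
√(K(68) + F(-38, -9)) = √((2491 + 2*68² + 53*68)/(47 + 68) + (-4 - 2*(-9))) = √((2491 + 2*4624 + 3604)/115 + (-4 + 18)) = √((2491 + 9248 + 3604)/115 + 14) = √((1/115)*15343 + 14) = √(15343/115 + 14) = √(16953/115) = √1949595/115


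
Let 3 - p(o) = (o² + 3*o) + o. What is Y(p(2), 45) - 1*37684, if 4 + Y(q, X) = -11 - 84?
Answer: -37783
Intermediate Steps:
p(o) = 3 - o² - 4*o (p(o) = 3 - ((o² + 3*o) + o) = 3 - (o² + 4*o) = 3 + (-o² - 4*o) = 3 - o² - 4*o)
Y(q, X) = -99 (Y(q, X) = -4 + (-11 - 84) = -4 - 95 = -99)
Y(p(2), 45) - 1*37684 = -99 - 1*37684 = -99 - 37684 = -37783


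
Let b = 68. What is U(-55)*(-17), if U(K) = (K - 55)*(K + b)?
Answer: 24310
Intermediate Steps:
U(K) = (-55 + K)*(68 + K) (U(K) = (K - 55)*(K + 68) = (-55 + K)*(68 + K))
U(-55)*(-17) = (-3740 + (-55)**2 + 13*(-55))*(-17) = (-3740 + 3025 - 715)*(-17) = -1430*(-17) = 24310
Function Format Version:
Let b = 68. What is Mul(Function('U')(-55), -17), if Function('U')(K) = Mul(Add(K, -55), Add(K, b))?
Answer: 24310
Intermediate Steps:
Function('U')(K) = Mul(Add(-55, K), Add(68, K)) (Function('U')(K) = Mul(Add(K, -55), Add(K, 68)) = Mul(Add(-55, K), Add(68, K)))
Mul(Function('U')(-55), -17) = Mul(Add(-3740, Pow(-55, 2), Mul(13, -55)), -17) = Mul(Add(-3740, 3025, -715), -17) = Mul(-1430, -17) = 24310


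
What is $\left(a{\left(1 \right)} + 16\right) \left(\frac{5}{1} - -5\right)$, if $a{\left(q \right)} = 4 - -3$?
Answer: $230$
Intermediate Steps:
$a{\left(q \right)} = 7$ ($a{\left(q \right)} = 4 + 3 = 7$)
$\left(a{\left(1 \right)} + 16\right) \left(\frac{5}{1} - -5\right) = \left(7 + 16\right) \left(\frac{5}{1} - -5\right) = 23 \left(5 \cdot 1 + 5\right) = 23 \left(5 + 5\right) = 23 \cdot 10 = 230$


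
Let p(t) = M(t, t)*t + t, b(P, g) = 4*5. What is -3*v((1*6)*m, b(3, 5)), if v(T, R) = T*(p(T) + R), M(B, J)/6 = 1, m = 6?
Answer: -29376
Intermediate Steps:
M(B, J) = 6 (M(B, J) = 6*1 = 6)
b(P, g) = 20
p(t) = 7*t (p(t) = 6*t + t = 7*t)
v(T, R) = T*(R + 7*T) (v(T, R) = T*(7*T + R) = T*(R + 7*T))
-3*v((1*6)*m, b(3, 5)) = -3*(1*6)*6*(20 + 7*((1*6)*6)) = -3*6*6*(20 + 7*(6*6)) = -108*(20 + 7*36) = -108*(20 + 252) = -108*272 = -3*9792 = -29376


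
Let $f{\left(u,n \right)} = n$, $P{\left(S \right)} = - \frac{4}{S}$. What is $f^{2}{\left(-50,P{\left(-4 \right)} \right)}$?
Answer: $1$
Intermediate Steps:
$f^{2}{\left(-50,P{\left(-4 \right)} \right)} = \left(- \frac{4}{-4}\right)^{2} = \left(\left(-4\right) \left(- \frac{1}{4}\right)\right)^{2} = 1^{2} = 1$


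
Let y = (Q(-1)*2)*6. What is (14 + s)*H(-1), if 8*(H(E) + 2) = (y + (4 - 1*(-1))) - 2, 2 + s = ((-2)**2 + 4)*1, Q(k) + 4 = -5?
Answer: -605/2 ≈ -302.50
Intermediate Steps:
Q(k) = -9 (Q(k) = -4 - 5 = -9)
s = 6 (s = -2 + ((-2)**2 + 4)*1 = -2 + (4 + 4)*1 = -2 + 8*1 = -2 + 8 = 6)
y = -108 (y = -9*2*6 = -18*6 = -108)
H(E) = -121/8 (H(E) = -2 + ((-108 + (4 - 1*(-1))) - 2)/8 = -2 + ((-108 + (4 + 1)) - 2)/8 = -2 + ((-108 + 5) - 2)/8 = -2 + (-103 - 2)/8 = -2 + (1/8)*(-105) = -2 - 105/8 = -121/8)
(14 + s)*H(-1) = (14 + 6)*(-121/8) = 20*(-121/8) = -605/2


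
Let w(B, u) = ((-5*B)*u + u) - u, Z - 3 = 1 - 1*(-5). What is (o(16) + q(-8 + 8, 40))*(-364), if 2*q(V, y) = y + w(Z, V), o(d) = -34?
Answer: 5096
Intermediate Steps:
Z = 9 (Z = 3 + (1 - 1*(-5)) = 3 + (1 + 5) = 3 + 6 = 9)
w(B, u) = -5*B*u (w(B, u) = (-5*B*u + u) - u = (u - 5*B*u) - u = -5*B*u)
q(V, y) = y/2 - 45*V/2 (q(V, y) = (y - 5*9*V)/2 = (y - 45*V)/2 = y/2 - 45*V/2)
(o(16) + q(-8 + 8, 40))*(-364) = (-34 + ((½)*40 - 45*(-8 + 8)/2))*(-364) = (-34 + (20 - 45/2*0))*(-364) = (-34 + (20 + 0))*(-364) = (-34 + 20)*(-364) = -14*(-364) = 5096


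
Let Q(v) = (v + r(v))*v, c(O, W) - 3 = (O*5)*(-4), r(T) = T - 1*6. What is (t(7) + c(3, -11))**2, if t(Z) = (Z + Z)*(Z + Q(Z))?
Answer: 680625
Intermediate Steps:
r(T) = -6 + T (r(T) = T - 6 = -6 + T)
c(O, W) = 3 - 20*O (c(O, W) = 3 + (O*5)*(-4) = 3 + (5*O)*(-4) = 3 - 20*O)
Q(v) = v*(-6 + 2*v) (Q(v) = (v + (-6 + v))*v = (-6 + 2*v)*v = v*(-6 + 2*v))
t(Z) = 2*Z*(Z + 2*Z*(-3 + Z)) (t(Z) = (Z + Z)*(Z + 2*Z*(-3 + Z)) = (2*Z)*(Z + 2*Z*(-3 + Z)) = 2*Z*(Z + 2*Z*(-3 + Z)))
(t(7) + c(3, -11))**2 = (7**2*(-10 + 4*7) + (3 - 20*3))**2 = (49*(-10 + 28) + (3 - 60))**2 = (49*18 - 57)**2 = (882 - 57)**2 = 825**2 = 680625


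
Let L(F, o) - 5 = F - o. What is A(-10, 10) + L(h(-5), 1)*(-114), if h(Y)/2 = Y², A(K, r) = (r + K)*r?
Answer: -6156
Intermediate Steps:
A(K, r) = r*(K + r) (A(K, r) = (K + r)*r = r*(K + r))
h(Y) = 2*Y²
L(F, o) = 5 + F - o (L(F, o) = 5 + (F - o) = 5 + F - o)
A(-10, 10) + L(h(-5), 1)*(-114) = 10*(-10 + 10) + (5 + 2*(-5)² - 1*1)*(-114) = 10*0 + (5 + 2*25 - 1)*(-114) = 0 + (5 + 50 - 1)*(-114) = 0 + 54*(-114) = 0 - 6156 = -6156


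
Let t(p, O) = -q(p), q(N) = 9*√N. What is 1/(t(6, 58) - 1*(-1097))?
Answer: 1097/1202923 + 9*√6/1202923 ≈ 0.00093027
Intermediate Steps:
t(p, O) = -9*√p
1/(t(6, 58) - 1*(-1097)) = 1/(-9*√6 - 1*(-1097)) = 1/(-9*√6 + 1097) = 1/(1097 - 9*√6)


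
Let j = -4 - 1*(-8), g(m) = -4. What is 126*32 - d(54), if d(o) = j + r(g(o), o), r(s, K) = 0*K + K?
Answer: 3974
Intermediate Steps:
r(s, K) = K (r(s, K) = 0 + K = K)
j = 4 (j = -4 + 8 = 4)
d(o) = 4 + o
126*32 - d(54) = 126*32 - (4 + 54) = 4032 - 1*58 = 4032 - 58 = 3974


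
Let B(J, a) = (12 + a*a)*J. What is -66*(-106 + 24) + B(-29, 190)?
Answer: -1041836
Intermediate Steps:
B(J, a) = J*(12 + a²) (B(J, a) = (12 + a²)*J = J*(12 + a²))
-66*(-106 + 24) + B(-29, 190) = -66*(-106 + 24) - 29*(12 + 190²) = -66*(-82) - 29*(12 + 36100) = 5412 - 29*36112 = 5412 - 1047248 = -1041836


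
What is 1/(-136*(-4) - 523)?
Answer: 1/21 ≈ 0.047619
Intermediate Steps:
1/(-136*(-4) - 523) = 1/(544 - 523) = 1/21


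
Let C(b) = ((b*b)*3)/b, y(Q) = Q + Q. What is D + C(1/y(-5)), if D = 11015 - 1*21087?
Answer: -100723/10 ≈ -10072.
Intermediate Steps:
D = -10072 (D = 11015 - 21087 = -10072)
y(Q) = 2*Q
C(b) = 3*b (C(b) = (b²*3)/b = (3*b²)/b = 3*b)
D + C(1/y(-5)) = -10072 + 3/((2*(-5))) = -10072 + 3/(-10) = -10072 + 3*(-⅒) = -10072 - 3/10 = -100723/10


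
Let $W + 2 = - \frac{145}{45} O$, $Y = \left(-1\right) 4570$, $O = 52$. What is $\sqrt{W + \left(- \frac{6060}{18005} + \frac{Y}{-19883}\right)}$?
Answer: $\frac{2 i \sqrt{1956941735202659309}}{214796049} \approx 13.025 i$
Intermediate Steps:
$Y = -4570$
$W = - \frac{1526}{9}$ ($W = -2 + - \frac{145}{45} \cdot 52 = -2 + \left(-145\right) \frac{1}{45} \cdot 52 = -2 - \frac{1508}{9} = - \frac{1526}{9} \approx -169.56$)
$\sqrt{W + \left(- \frac{6060}{18005} + \frac{Y}{-19883}\right)} = \sqrt{- \frac{1526}{9} - \left(- \frac{4570}{19883} + \frac{1212}{3601}\right)} = \sqrt{- \frac{1526}{9} - \frac{7641626}{71598683}} = \sqrt{- \frac{109328364892}{644388147}} = \frac{2 i \sqrt{1956941735202659309}}{214796049}$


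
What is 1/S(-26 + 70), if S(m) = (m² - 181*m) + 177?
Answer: -1/5851 ≈ -0.00017091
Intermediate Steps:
S(m) = 177 + m² - 181*m
1/S(-26 + 70) = 1/(177 + (-26 + 70)² - 181*(-26 + 70)) = 1/(177 + 44² - 181*44) = 1/(177 + 1936 - 7964) = 1/(-5851) = -1/5851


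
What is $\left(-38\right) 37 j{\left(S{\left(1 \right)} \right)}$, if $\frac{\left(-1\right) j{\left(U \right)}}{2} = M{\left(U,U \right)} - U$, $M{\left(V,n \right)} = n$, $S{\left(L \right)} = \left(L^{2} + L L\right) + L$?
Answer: $0$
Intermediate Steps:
$S{\left(L \right)} = L + 2 L^{2}$ ($S{\left(L \right)} = \left(L^{2} + L^{2}\right) + L = 2 L^{2} + L = L + 2 L^{2}$)
$j{\left(U \right)} = 0$ ($j{\left(U \right)} = - 2 \left(U - U\right) = \left(-2\right) 0 = 0$)
$\left(-38\right) 37 j{\left(S{\left(1 \right)} \right)} = \left(-38\right) 37 \cdot 0 = \left(-1406\right) 0 = 0$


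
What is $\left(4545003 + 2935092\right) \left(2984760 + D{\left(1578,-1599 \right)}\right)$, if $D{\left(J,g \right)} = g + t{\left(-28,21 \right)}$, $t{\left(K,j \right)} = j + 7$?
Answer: $22314537122955$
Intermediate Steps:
$t{\left(K,j \right)} = 7 + j$
$D{\left(J,g \right)} = 28 + g$ ($D{\left(J,g \right)} = g + \left(7 + 21\right) = g + 28 = 28 + g$)
$\left(4545003 + 2935092\right) \left(2984760 + D{\left(1578,-1599 \right)}\right) = \left(4545003 + 2935092\right) \left(2984760 + \left(28 - 1599\right)\right) = 7480095 \left(2984760 - 1571\right) = 7480095 \cdot 2983189 = 22314537122955$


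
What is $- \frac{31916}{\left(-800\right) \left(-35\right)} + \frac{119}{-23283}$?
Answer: $- \frac{186608057}{162981000} \approx -1.145$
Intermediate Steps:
$- \frac{31916}{\left(-800\right) \left(-35\right)} + \frac{119}{-23283} = - \frac{31916}{28000} + 119 \left(- \frac{1}{23283}\right) = \left(-31916\right) \frac{1}{28000} - \frac{119}{23283} = - \frac{7979}{7000} - \frac{119}{23283} = - \frac{186608057}{162981000}$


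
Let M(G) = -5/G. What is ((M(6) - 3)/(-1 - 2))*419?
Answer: 9637/18 ≈ 535.39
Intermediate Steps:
((M(6) - 3)/(-1 - 2))*419 = ((-5/6 - 3)/(-1 - 2))*419 = ((-5*⅙ - 3)/(-3))*419 = ((-⅚ - 3)*(-⅓))*419 = -23/6*(-⅓)*419 = (23/18)*419 = 9637/18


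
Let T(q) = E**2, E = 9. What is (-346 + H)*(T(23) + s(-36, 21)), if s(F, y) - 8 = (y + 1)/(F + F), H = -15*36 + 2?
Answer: -705653/9 ≈ -78406.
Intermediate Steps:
H = -538 (H = -540 + 2 = -538)
T(q) = 81 (T(q) = 9**2 = 81)
s(F, y) = 8 + (1 + y)/(2*F) (s(F, y) = 8 + (y + 1)/(F + F) = 8 + (1 + y)/((2*F)) = 8 + (1 + y)*(1/(2*F)) = 8 + (1 + y)/(2*F))
(-346 + H)*(T(23) + s(-36, 21)) = (-346 - 538)*(81 + (1/2)*(1 + 21 + 16*(-36))/(-36)) = -884*(81 + (1/2)*(-1/36)*(1 + 21 - 576)) = -884*(81 + (1/2)*(-1/36)*(-554)) = -884*(81 + 277/36) = -884*3193/36 = -705653/9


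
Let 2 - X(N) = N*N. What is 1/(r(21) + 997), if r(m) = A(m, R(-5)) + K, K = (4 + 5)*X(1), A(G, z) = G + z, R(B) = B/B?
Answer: 1/1028 ≈ 0.00097276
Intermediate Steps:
X(N) = 2 - N² (X(N) = 2 - N*N = 2 - N²)
R(B) = 1
K = 9 (K = (4 + 5)*(2 - 1*1²) = 9*(2 - 1*1) = 9*(2 - 1) = 9*1 = 9)
r(m) = 10 + m (r(m) = (m + 1) + 9 = (1 + m) + 9 = 10 + m)
1/(r(21) + 997) = 1/((10 + 21) + 997) = 1/(31 + 997) = 1/1028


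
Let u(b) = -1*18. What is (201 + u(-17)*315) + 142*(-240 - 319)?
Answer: -84847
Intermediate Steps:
u(b) = -18
(201 + u(-17)*315) + 142*(-240 - 319) = (201 - 18*315) + 142*(-240 - 319) = (201 - 5670) + 142*(-559) = -5469 - 79378 = -84847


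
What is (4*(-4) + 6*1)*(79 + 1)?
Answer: -800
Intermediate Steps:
(4*(-4) + 6*1)*(79 + 1) = (-16 + 6)*80 = -10*80 = -800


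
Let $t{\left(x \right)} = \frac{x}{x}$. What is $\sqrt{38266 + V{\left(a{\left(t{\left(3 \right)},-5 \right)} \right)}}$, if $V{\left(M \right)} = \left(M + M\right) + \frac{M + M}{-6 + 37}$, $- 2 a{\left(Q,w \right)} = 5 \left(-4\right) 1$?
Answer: $\frac{\sqrt{36793466}}{31} \approx 195.67$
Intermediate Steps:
$t{\left(x \right)} = 1$
$a{\left(Q,w \right)} = 10$ ($a{\left(Q,w \right)} = - \frac{5 \left(-4\right) 1}{2} = - \frac{\left(-20\right) 1}{2} = \left(- \frac{1}{2}\right) \left(-20\right) = 10$)
$V{\left(M \right)} = \frac{64 M}{31}$ ($V{\left(M \right)} = 2 M + \frac{2 M}{31} = \frac{64 M}{31}$)
$\sqrt{38266 + V{\left(a{\left(t{\left(3 \right)},-5 \right)} \right)}} = \sqrt{38266 + \frac{64}{31} \cdot 10} = \sqrt{38266 + \frac{640}{31}} = \sqrt{\frac{1186886}{31}} = \frac{\sqrt{36793466}}{31}$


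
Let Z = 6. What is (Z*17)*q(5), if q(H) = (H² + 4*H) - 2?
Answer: 4386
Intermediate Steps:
q(H) = -2 + H² + 4*H
(Z*17)*q(5) = (6*17)*(-2 + 5² + 4*5) = 102*(-2 + 25 + 20) = 102*43 = 4386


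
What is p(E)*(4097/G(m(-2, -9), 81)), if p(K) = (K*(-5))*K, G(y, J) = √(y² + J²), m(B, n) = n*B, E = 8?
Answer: -15424*√85/9 ≈ -15800.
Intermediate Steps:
m(B, n) = B*n
G(y, J) = √(J² + y²)
p(K) = -5*K² (p(K) = (-5*K)*K = -5*K²)
p(E)*(4097/G(m(-2, -9), 81)) = (-5*8²)*(4097/(√(81² + (-2*(-9))²))) = (-5*64)*(4097/(√(6561 + 18²))) = -1311040/(√(6561 + 324)) = -1311040/(√6885) = -1311040/(9*√85) = -1311040*√85/765 = -15424*√85/9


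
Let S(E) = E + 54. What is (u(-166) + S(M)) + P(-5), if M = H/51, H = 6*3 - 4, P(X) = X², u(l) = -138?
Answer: -2995/51 ≈ -58.725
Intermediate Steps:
H = 14 (H = 18 - 4 = 14)
M = 14/51 ≈ 0.27451
S(E) = 54 + E
(u(-166) + S(M)) + P(-5) = (-138 + (54 + 14/51)) + (-5)² = (-138 + 2768/51) + 25 = -4270/51 + 25 = -2995/51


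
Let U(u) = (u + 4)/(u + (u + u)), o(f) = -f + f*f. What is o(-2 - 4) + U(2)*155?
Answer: 197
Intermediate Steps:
o(f) = f**2 - f (o(f) = -f + f**2 = f**2 - f)
U(u) = (4 + u)/(3*u) (U(u) = (4 + u)/(u + 2*u) = (4 + u)/((3*u)) = (4 + u)*(1/(3*u)) = (4 + u)/(3*u))
o(-2 - 4) + U(2)*155 = (-2 - 4)*(-1 + (-2 - 4)) + ((1/3)*(4 + 2)/2)*155 = -6*(-1 - 6) + ((1/3)*(1/2)*6)*155 = -6*(-7) + 1*155 = 42 + 155 = 197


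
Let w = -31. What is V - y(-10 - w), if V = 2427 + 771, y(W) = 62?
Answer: 3136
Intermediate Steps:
V = 3198
V - y(-10 - w) = 3198 - 1*62 = 3198 - 62 = 3136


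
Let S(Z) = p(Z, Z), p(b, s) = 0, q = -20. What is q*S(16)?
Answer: 0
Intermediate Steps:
S(Z) = 0
q*S(16) = -20*0 = 0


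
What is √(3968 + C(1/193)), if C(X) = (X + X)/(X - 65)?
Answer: 3*√5530510/112 ≈ 62.992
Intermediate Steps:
C(X) = 2*X/(-65 + X) (C(X) = (2*X)/(-65 + X) = 2*X/(-65 + X))
√(3968 + C(1/193)) = √(3968 + 2/(193*(-65 + 1/193))) = √(3968 + 2*(1/193)/(-65 + 1/193)) = √(3968 + 2*(1/193)/(-12544/193)) = √(3968 + 2*(1/193)*(-193/12544)) = √(3968 - 1/6272) = √(24887295/6272) = 3*√5530510/112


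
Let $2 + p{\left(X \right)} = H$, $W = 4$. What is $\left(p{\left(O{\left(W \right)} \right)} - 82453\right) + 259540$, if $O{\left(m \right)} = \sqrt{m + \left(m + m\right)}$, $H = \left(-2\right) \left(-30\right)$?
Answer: $177145$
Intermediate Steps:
$H = 60$
$O{\left(m \right)} = \sqrt{3} \sqrt{m}$ ($O{\left(m \right)} = \sqrt{m + 2 m} = \sqrt{3 m} = \sqrt{3} \sqrt{m}$)
$p{\left(X \right)} = 58$ ($p{\left(X \right)} = -2 + 60 = 58$)
$\left(p{\left(O{\left(W \right)} \right)} - 82453\right) + 259540 = \left(58 - 82453\right) + 259540 = -82395 + 259540 = 177145$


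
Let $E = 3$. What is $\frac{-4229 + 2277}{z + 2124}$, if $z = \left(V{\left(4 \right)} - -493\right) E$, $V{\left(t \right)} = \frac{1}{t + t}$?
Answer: $- \frac{15616}{28827} \approx -0.54171$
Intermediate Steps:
$V{\left(t \right)} = \frac{1}{2 t}$
$z = \frac{11835}{8}$ ($z = \left(\frac{1}{2 \cdot 4} - -493\right) 3 = \left(\frac{1}{2} \cdot \frac{1}{4} + 493\right) 3 = \left(\frac{1}{8} + 493\right) 3 = \frac{3945}{8} \cdot 3 = \frac{11835}{8} \approx 1479.4$)
$\frac{-4229 + 2277}{z + 2124} = \frac{-4229 + 2277}{\frac{11835}{8} + 2124} = - \frac{1952}{\frac{28827}{8}} = \left(-1952\right) \frac{8}{28827} = - \frac{15616}{28827}$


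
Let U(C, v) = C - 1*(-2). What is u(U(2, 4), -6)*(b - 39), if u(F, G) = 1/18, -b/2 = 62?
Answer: -163/18 ≈ -9.0556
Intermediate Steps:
b = -124 (b = -2*62 = -124)
U(C, v) = 2 + C (U(C, v) = C + 2 = 2 + C)
u(F, G) = 1/18
u(U(2, 4), -6)*(b - 39) = (-124 - 39)/18 = (1/18)*(-163) = -163/18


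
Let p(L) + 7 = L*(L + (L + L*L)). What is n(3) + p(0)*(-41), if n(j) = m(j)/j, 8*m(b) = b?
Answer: 2297/8 ≈ 287.13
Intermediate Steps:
m(b) = b/8
n(j) = 1/8 (n(j) = (j/8)/j = 1/8)
p(L) = -7 + L*(L**2 + 2*L) (p(L) = -7 + L*(L + (L + L*L)) = -7 + L*(L + (L + L**2)) = -7 + L*(L**2 + 2*L))
n(3) + p(0)*(-41) = 1/8 + (-7 + 0**3 + 2*0**2)*(-41) = 1/8 + (-7 + 0 + 2*0)*(-41) = 1/8 + (-7 + 0 + 0)*(-41) = 1/8 - 7*(-41) = 1/8 + 287 = 2297/8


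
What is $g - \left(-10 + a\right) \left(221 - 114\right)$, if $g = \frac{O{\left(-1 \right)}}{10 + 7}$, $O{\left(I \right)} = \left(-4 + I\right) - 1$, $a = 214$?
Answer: $- \frac{371082}{17} \approx -21828.0$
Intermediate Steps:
$O{\left(I \right)} = -5 + I$
$g = - \frac{6}{17}$ ($g = \frac{-5 - 1}{10 + 7} = \frac{1}{17} \left(-6\right) = - \frac{6}{17} \approx -0.35294$)
$g - \left(-10 + a\right) \left(221 - 114\right) = - \frac{6}{17} - \left(-10 + 214\right) \left(221 - 114\right) = - \frac{6}{17} - 204 \cdot 107 = - \frac{6}{17} - 21828 = - \frac{371082}{17}$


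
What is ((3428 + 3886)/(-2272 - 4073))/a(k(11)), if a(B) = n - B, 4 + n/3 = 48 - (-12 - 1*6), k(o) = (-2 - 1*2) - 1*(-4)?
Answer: -1219/196695 ≈ -0.0061974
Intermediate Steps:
k(o) = 0 (k(o) = (-2 - 2) + 4 = -4 + 4 = 0)
n = 186 (n = -12 + 3*(48 - (-12 - 1*6)) = -12 + 3*(48 - (-12 - 6)) = -12 + 3*(48 - 1*(-18)) = -12 + 3*(48 + 18) = -12 + 3*66 = -12 + 198 = 186)
a(B) = 186 - B
((3428 + 3886)/(-2272 - 4073))/a(k(11)) = ((3428 + 3886)/(-2272 - 4073))/(186 - 1*0) = (7314/(-6345))/(186 + 0) = (7314*(-1/6345))/186 = -2438/2115*1/186 = -1219/196695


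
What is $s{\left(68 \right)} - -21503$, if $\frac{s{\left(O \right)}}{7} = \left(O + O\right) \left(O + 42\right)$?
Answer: $126223$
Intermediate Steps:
$s{\left(O \right)} = 14 O \left(42 + O\right)$ ($s{\left(O \right)} = 7 \left(O + O\right) \left(O + 42\right) = 7 \cdot 2 O \left(42 + O\right) = 14 O \left(42 + O\right)$)
$s{\left(68 \right)} - -21503 = 14 \cdot 68 \left(42 + 68\right) - -21503 = 14 \cdot 68 \cdot 110 + 21503 = 104720 + 21503 = 126223$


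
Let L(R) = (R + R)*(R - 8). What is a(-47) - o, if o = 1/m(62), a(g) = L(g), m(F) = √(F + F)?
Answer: 5170 - √31/62 ≈ 5169.9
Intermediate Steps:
m(F) = √2*√F (m(F) = √(2*F) = √2*√F)
L(R) = 2*R*(-8 + R) (L(R) = (2*R)*(-8 + R) = 2*R*(-8 + R))
a(g) = 2*g*(-8 + g)
o = √31/62 (o = 1/(√2*√62) = 1/(2*√31) = √31/62 ≈ 0.089803)
a(-47) - o = 2*(-47)*(-8 - 47) - √31/62 = 2*(-47)*(-55) - √31/62 = 5170 - √31/62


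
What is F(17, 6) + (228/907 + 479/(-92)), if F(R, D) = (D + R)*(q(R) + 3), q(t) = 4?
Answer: 13021007/83444 ≈ 156.04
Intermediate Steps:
F(R, D) = 7*D + 7*R (F(R, D) = (D + R)*(4 + 3) = (D + R)*7 = 7*D + 7*R)
F(17, 6) + (228/907 + 479/(-92)) = (7*6 + 7*17) + (228/907 + 479/(-92)) = (42 + 119) + (228*(1/907) + 479*(-1/92)) = 161 + (228/907 - 479/92) = 161 - 413477/83444 = 13021007/83444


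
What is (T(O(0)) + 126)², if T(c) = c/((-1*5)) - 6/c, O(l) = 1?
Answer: 358801/25 ≈ 14352.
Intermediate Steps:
T(c) = -6/c - c/5 (T(c) = c/(-5) - 6/c = c*(-⅕) - 6/c = -c/5 - 6/c = -6/c - c/5)
(T(O(0)) + 126)² = ((-6/1 - ⅕*1) + 126)² = ((-6*1 - ⅕) + 126)² = ((-6 - ⅕) + 126)² = (-31/5 + 126)² = (599/5)² = 358801/25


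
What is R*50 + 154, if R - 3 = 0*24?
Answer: 304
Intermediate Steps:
R = 3 (R = 3 + 0*24 = 3 + 0 = 3)
R*50 + 154 = 3*50 + 154 = 150 + 154 = 304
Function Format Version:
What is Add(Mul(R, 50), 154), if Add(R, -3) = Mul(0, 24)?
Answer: 304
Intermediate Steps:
R = 3 (R = Add(3, Mul(0, 24)) = Add(3, 0) = 3)
Add(Mul(R, 50), 154) = Add(Mul(3, 50), 154) = Add(150, 154) = 304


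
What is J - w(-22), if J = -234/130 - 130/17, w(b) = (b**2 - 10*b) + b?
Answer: -58773/85 ≈ -691.45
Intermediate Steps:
w(b) = b**2 - 9*b
J = -803/85 (J = -234*1/130 - 130*1/17 = -9/5 - 130/17 = -803/85 ≈ -9.4471)
J - w(-22) = -803/85 - (-22)*(-9 - 22) = -803/85 - (-22)*(-31) = -803/85 - 1*682 = -803/85 - 682 = -58773/85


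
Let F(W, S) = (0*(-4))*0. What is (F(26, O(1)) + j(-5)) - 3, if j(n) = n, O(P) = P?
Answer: -8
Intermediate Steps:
F(W, S) = 0 (F(W, S) = 0*0 = 0)
(F(26, O(1)) + j(-5)) - 3 = (0 - 5) - 3 = -5 - 3 = -8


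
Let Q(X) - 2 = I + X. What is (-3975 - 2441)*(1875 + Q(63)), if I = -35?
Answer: -12222480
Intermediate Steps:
Q(X) = -33 + X (Q(X) = 2 + (-35 + X) = -33 + X)
(-3975 - 2441)*(1875 + Q(63)) = (-3975 - 2441)*(1875 + (-33 + 63)) = -6416*(1875 + 30) = -6416*1905 = -12222480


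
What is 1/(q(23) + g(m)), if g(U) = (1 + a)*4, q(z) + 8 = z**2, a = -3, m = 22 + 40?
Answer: 1/513 ≈ 0.0019493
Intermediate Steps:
m = 62
q(z) = -8 + z**2
g(U) = -8 (g(U) = (1 - 3)*4 = -2*4 = -8)
1/(q(23) + g(m)) = 1/((-8 + 23**2) - 8) = 1/((-8 + 529) - 8) = 1/(521 - 8) = 1/513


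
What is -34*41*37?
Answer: -51578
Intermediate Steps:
-34*41*37 = -1394*37 = -51578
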